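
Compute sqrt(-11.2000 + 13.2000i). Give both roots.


|z| = sqrt(125.44+174.24) = 17.3113
sqrt((|z|+a)/2) = sqrt((17.3113+(-11.2))/2) = sqrt(3.0556) = 1.7480
sqrt((|z|-a)/2) = sqrt((17.3113-(-11.2))/2) = sqrt(14.2556) = 3.7757

±(1.7480 + 3.7757i) i.e. 1.7480 + 3.7757i and -1.7480 - 3.7757i


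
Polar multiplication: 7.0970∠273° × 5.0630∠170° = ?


r = 7.0970 * 5.0630 = 35.9321
theta = 273° + 170° = 443° = 83° (mod 360)

35.9321 cis(83°)


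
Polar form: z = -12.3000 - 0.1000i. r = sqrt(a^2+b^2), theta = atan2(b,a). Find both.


r = sqrt(151.29+0.01) = sqrt(151.3) = 12.3004
theta = atan2(-0.1, -12.3) = -179.5342 degrees

r = 12.3004, theta = -179.5342 degrees


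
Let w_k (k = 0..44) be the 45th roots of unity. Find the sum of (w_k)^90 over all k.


The roots are w_k = w^k with w = e^(2*pi*i/45), and (w^k)^90 = (w^90)^k.
So S = 1 + u + u^2 + ... + u^(44) with u = w^90.
90 = 2*45 + 0, so 90 is a multiple of 45 and u = (w^45)^2 = 1.
Every one of the 45 terms equals 1: S = 45

S = 45


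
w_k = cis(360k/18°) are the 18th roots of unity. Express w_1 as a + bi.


Angle = 360*1/18 = 20°
a = cos(20°) = 0.9397
b = sin(20°) = 0.3420

0.9397 + 0.3420i


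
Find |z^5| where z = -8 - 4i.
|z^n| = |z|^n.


|z| = sqrt(64+16) = sqrt(80) = 8.9443
|z^5| = |z|^5 = (sqrt(80))^5 = 80^2 * sqrt(80) = 6400*sqrt(80)

|z^5| = 6400*sqrt(80) ≈ 57243.3402


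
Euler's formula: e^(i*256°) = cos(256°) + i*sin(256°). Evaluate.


cos(256°) = -0.2419
sin(256°) = -0.9703

e^(i*256°) = -0.2419 - 0.9703i


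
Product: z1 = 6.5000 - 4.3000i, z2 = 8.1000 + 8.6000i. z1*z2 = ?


Real = 6.5*8.1 - (-4.3)*8.6 = 52.65 - (-36.98) = 89.63
Imag = 6.5*8.6 + 8.1*(-4.3) = 55.9 - (34.83) = 21.07

89.6300 + 21.0700i


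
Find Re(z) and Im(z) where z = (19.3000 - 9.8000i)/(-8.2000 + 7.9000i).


Multiply by conjugate: (19.3000 - 9.8000i)(-8.2000 - 7.9000i) / ((-8.2)^2 + 7.9^2)
Numerator real = 19.3*(-8.2) - (9.8)*7.9 = -235.68
Numerator imag = -9.8*(-8.2) - 19.3*7.9 = -72.11
Denominator = 129.65
Re(z) = -235.68/129.65 = -1.8178
Im(z) = -72.11/129.65 = -0.5562

Re(z) = -1.8178, Im(z) = -0.5562


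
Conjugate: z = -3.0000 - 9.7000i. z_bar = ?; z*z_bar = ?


z_bar = -3.0000 + 9.7000i
z*z_bar = (-3)^2 + (-9.7)^2 = 9 + 94.09 = 103.09

z_bar = -3.0000 + 9.7000i, z*z_bar = 103.09


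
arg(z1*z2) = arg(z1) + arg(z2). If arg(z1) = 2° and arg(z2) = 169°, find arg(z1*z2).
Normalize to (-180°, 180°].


arg(z1*z2) = 2° + 169° = 171°
Normalized to (-180°, 180°]: 171°

171°


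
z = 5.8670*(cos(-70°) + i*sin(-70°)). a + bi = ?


a = 5.8670*cos(-70°) = 5.8670*0.34202 = 2.0066
b = 5.8670*sin(-70°) = 5.8670*(-0.9397) = -5.5132

2.0066 - 5.5132i


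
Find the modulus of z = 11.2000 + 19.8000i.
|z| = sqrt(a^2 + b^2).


|z| = sqrt(11.2^2 + 19.8^2) = sqrt(125.44 + 392.04) = sqrt(517.48) = 22.7482

|z| = 22.7482


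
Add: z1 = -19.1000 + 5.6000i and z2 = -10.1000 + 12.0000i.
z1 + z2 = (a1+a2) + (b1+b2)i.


Real: -19.1 - 10.1 = -29.2
Imag: 5.6 + 12 = 17.6

-29.2000 + 17.6000i


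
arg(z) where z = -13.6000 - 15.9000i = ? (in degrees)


Re = -13.6, Im = -15.9
arg = atan2(-15.9, -13.6) = -130.5419 degrees

arg(z) = -130.5419 degrees


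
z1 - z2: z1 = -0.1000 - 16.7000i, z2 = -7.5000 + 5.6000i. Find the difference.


Real: -0.1 + 7.5 = 7.4
Imag: -16.7 - 5.6 = -22.3

7.4000 - 22.3000i


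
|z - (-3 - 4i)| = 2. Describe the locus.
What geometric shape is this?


|z - z0| = r is a circle with center z0 and radius r.
Center = (-3, -4), radius = 2

Circle with center (-3, -4) and radius 2


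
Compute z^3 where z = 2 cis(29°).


r^3 = 2^3 = 8
n*theta = 3*29° = 87° = 87° (mod 360)
a = 8*cos(87°) = 0.4187
b = 8*sin(87°) = 7.9890

8 cis(87°) = 0.4187 + 7.9890i


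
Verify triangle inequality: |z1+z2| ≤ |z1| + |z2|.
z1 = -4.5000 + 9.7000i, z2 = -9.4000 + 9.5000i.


|z1| = sqrt((-4.5)^2 + 9.7^2) = sqrt(114.34) = 10.6930
|z2| = sqrt((-9.4)^2 + 9.5^2) = sqrt(178.61) = 13.3645
z1+z2 = -13.9000 + 19.2000i
|z1+z2| = sqrt(561.85) = 23.7034
|z1|+|z2| = 10.6930 + 13.3645 = 24.0575

|z1+z2| = 23.7034 ≤ |z1|+|z2| = 24.0575 (verified)


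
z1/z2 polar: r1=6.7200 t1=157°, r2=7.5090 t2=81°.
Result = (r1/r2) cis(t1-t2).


r = 6.7200 / 7.5090 = 0.8949
theta = 157° - 81° = 76° = 76° (mod 360)

0.8949 cis(76°)


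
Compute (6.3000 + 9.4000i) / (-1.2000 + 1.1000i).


Conjugate of z2 = -1.2000 - 1.1000i
Numerator: (6.3000 + 9.4000i)(-1.2000 - 1.1000i) = 2.7800 - 18.2100i
Denominator: (-1.2)^2 + 1.1^2 = 2.65
Result = (2.7800 - 18.2100i)/2.65

1.0491 - 6.8717i


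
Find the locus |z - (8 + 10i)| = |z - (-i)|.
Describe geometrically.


Equal distances means the locus is the perpendicular bisector of z1 and z2.
Midpoint = ((8+0)/2, (10+(-1))/2) = (4.0000, 4.5000)

Perpendicular bisector through (4.0000, 4.5000)


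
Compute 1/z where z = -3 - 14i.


|z|^2 = 9+196 = 205
1/z = (-3 + 14i)/205

1/z = -0.0146 + 0.0683i


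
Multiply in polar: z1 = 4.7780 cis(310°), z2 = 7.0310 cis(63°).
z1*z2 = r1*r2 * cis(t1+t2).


r = 4.7780 * 7.0310 = 33.5941
theta = 310° + 63° = 373° = 13° (mod 360)

33.5941 cis(13°)


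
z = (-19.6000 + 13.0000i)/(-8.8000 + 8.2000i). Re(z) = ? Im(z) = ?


Multiply by conjugate: (-19.6000 + 13.0000i)(-8.8000 - 8.2000i) / ((-8.8)^2 + 8.2^2)
Numerator real = -19.6*(-8.8) + 13*8.2 = 279.08
Numerator imag = 13*(-8.8) - (-19.6)*8.2 = 46.32
Denominator = 144.68
Re(z) = 279.08/144.68 = 1.9289
Im(z) = 46.32/144.68 = 0.3202

Re(z) = 1.9289, Im(z) = 0.3202


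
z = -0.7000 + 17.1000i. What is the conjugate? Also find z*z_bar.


z_bar = -0.7000 - 17.1000i
z*z_bar = (-0.7)^2 + 17.1^2 = 0.49 + 292.41 = 292.9

z_bar = -0.7000 - 17.1000i, z*z_bar = 292.9


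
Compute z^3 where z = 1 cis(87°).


r^3 = 1^3 = 1
n*theta = 3*87° = 261° = 261° (mod 360)
a = 1*cos(261°) = -0.1564
b = 1*sin(261°) = -0.9877

1 cis(261°) = -0.1564 - 0.9877i


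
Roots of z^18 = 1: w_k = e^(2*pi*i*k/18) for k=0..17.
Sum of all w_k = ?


The sum of all 18th roots of unity is 0.
Geometric series: (1 - w^18)/(1 - w) = (1-1)/(1-w) = 0 since w^18 = 1, w ≠ 1.
Alternatively: coefficient of z^17 in z^18 - 1 is 0.

0


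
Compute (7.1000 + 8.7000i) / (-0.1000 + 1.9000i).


Conjugate of z2 = -0.1000 - 1.9000i
Numerator: (7.1000 + 8.7000i)(-0.1000 - 1.9000i) = 15.8200 - 14.3600i
Denominator: (-0.1)^2 + 1.9^2 = 3.62
Result = (15.8200 - 14.3600i)/3.62

4.3702 - 3.9669i


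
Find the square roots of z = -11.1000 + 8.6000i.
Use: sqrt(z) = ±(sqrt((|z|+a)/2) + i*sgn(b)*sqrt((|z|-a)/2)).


|z| = sqrt(123.21+73.96) = 14.0417
sqrt((|z|+a)/2) = sqrt((14.0417+(-11.1))/2) = sqrt(1.4709) = 1.2128
sqrt((|z|-a)/2) = sqrt((14.0417-(-11.1))/2) = sqrt(12.5709) = 3.5455

±(1.2128 + 3.5455i) i.e. 1.2128 + 3.5455i and -1.2128 - 3.5455i


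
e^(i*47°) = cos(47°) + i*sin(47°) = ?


cos(47°) = 0.6820
sin(47°) = 0.7314

e^(i*47°) = 0.6820 + 0.7314i


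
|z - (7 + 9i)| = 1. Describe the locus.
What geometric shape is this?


|z - z0| = r is a circle with center z0 and radius r.
Center = (7, 9), radius = 1

Circle with center (7, 9) and radius 1


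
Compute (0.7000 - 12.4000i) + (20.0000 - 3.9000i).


Real: 0.7 + 20 = 20.7
Imag: -12.4 - 3.9 = -16.3

20.7000 - 16.3000i


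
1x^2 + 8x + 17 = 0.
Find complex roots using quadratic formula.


disc = 8^2 - 4*1*17 = 64 - 68 = -4
sqrt(|disc|) = sqrt(4) = 2.0000
Real part = -8/(2*1) = -4.0000
Imag part = 2.0000/(2*1) = 1.0000

-4.0000 ± 1.0000i


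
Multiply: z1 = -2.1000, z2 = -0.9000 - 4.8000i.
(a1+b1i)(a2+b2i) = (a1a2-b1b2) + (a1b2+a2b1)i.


Real = -2.1*(-0.9) - 0*(-4.8) = 1.89 - 0 = 1.89
Imag = -2.1*(-4.8) - (0.9)*0 = 10.08 + 0 = 10.08

1.8900 + 10.0800i


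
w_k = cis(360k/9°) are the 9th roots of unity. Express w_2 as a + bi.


Angle = 360*2/9 = 80°
a = cos(80°) = 0.1736
b = sin(80°) = 0.9848

0.1736 + 0.9848i


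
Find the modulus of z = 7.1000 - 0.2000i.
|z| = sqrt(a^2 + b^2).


|z| = sqrt(7.1^2 + (-0.2)^2) = sqrt(50.41 + 0.04) = sqrt(50.45) = 7.1028

|z| = 7.1028


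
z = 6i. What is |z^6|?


|z| = sqrt(0+36) = sqrt(36) = 6
|z^6| = |z|^6 = 6^6 = 46656

|z^6| = 46656


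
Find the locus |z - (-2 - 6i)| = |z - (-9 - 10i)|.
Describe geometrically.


Equal distances means the locus is the perpendicular bisector of z1 and z2.
Midpoint = ((-2+(-9))/2, (-6+(-10))/2) = (-5.5000, -8.0000)

Perpendicular bisector through (-5.5000, -8.0000)


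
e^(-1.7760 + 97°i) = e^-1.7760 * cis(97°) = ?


e^-1.7760 = 0.169314
cos(97°) = -0.1219
sin(97°) = 0.99255
Real = 0.169314*(-0.1219) = -0.0206
Imag = 0.169314*0.99255 = 0.1681

-0.0206 + 0.1681i


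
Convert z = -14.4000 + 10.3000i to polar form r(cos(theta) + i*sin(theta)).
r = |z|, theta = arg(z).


r = sqrt(207.36+106.09) = sqrt(313.45) = 17.7045
theta = atan2(10.3, -14.4) = 144.4247 degrees

r = 17.7045, theta = 144.4247 degrees


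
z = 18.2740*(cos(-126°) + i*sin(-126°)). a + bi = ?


a = 18.2740*cos(-126°) = 18.2740*(-0.587785) = -10.7412
b = 18.2740*sin(-126°) = 18.2740*(-0.80902) = -14.7840

-10.7412 - 14.7840i


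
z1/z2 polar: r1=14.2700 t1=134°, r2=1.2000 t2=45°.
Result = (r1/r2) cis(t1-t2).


r = 14.2700 / 1.2000 = 11.8917
theta = 134° - 45° = 89° = 89° (mod 360)

11.8917 cis(89°)


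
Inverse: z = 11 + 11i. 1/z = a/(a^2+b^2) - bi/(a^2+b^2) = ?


|z|^2 = 121+121 = 242
1/z = (11 - 11i)/242

1/z = 0.0455 - 0.0455i


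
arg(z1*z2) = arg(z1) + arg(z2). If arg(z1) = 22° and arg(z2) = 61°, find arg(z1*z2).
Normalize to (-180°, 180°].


arg(z1*z2) = 22° + 61° = 83°
Normalized to (-180°, 180°]: 83°

83°


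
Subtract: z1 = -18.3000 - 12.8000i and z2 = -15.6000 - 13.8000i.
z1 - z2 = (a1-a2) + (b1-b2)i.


Real: -18.3 + 15.6 = -2.7
Imag: -12.8 + 13.8 = 1

-2.7000 + i


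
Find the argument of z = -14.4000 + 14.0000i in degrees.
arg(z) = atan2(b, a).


Re = -14.4, Im = 14
arg = atan2(14, -14.4) = 135.8069 degrees

arg(z) = 135.8069 degrees


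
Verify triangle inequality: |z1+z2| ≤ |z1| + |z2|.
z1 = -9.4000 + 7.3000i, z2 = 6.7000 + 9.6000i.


|z1| = sqrt((-9.4)^2 + 7.3^2) = sqrt(141.65) = 11.9017
|z2| = sqrt(6.7^2 + 9.6^2) = sqrt(137.05) = 11.7068
z1+z2 = -2.7000 + 16.9000i
|z1+z2| = sqrt(292.9) = 17.1143
|z1|+|z2| = 11.9017 + 11.7068 = 23.6085

|z1+z2| = 17.1143 ≤ |z1|+|z2| = 23.6085 (verified)


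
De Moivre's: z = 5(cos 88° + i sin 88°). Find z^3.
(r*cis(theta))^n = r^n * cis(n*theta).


r^3 = 5^3 = 125
n*theta = 3*88° = 264° = 264° (mod 360)
a = 125*cos(264°) = -13.0661
b = 125*sin(264°) = -124.3152

125 cis(264°) = -13.0661 - 124.3152i


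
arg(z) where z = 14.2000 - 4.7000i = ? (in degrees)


Re = 14.2, Im = -4.7
arg = atan2(-4.7, 14.2) = -18.3138 degrees

arg(z) = -18.3138 degrees


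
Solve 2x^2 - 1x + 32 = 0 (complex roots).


disc = (-1)^2 - 4*2*32 = 1 - 256 = -255
sqrt(|disc|) = sqrt(255) = 15.9687
Real part = 1/(2*2) = 0.2500
Imag part = 15.9687/(2*2) = 3.9922

0.2500 ± 3.9922i


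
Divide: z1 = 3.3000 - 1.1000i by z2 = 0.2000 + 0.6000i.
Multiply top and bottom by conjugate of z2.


Conjugate of z2 = 0.2000 - 0.6000i
Numerator: (3.3000 - 1.1000i)(0.2000 - 0.6000i) = 0 - 2.2000i
Denominator: 0.2^2 + 0.6^2 = 0.4
Result = (0 - 2.2000i)/0.4

0 - 5.5000i


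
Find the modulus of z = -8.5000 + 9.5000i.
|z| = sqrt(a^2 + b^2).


|z| = sqrt((-8.5)^2 + 9.5^2) = sqrt(72.25 + 90.25) = sqrt(162.5) = 12.7475

|z| = 12.7475


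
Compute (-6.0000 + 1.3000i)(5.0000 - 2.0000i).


Real = -6*5 - 1.3*(-2) = -30 - (-2.6) = -27.4
Imag = -6*(-2) + 5*1.3 = 12 + 6.5 = 18.5

-27.4000 + 18.5000i


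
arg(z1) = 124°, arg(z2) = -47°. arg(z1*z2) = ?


arg(z1*z2) = 124° - 47° = 77°
Normalized to (-180°, 180°]: 77°

77°


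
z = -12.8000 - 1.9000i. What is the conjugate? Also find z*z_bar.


z_bar = -12.8000 + 1.9000i
z*z_bar = (-12.8)^2 + (-1.9)^2 = 163.84 + 3.61 = 167.45

z_bar = -12.8000 + 1.9000i, z*z_bar = 167.45


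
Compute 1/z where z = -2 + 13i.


|z|^2 = 4+169 = 173
1/z = (-2 - 13i)/173

1/z = -0.0116 - 0.0751i


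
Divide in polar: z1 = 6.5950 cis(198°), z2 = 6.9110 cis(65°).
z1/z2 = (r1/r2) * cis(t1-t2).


r = 6.5950 / 6.9110 = 0.9543
theta = 198° - 65° = 133° = 133° (mod 360)

0.9543 cis(133°)


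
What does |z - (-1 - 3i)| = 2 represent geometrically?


|z - z0| = r is a circle with center z0 and radius r.
Center = (-1, -3), radius = 2

Circle with center (-1, -3) and radius 2


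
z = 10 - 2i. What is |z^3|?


|z| = sqrt(100+4) = sqrt(104) = 10.1980
|z^3| = |z|^3 = (sqrt(104))^3 = 104*sqrt(104)

|z^3| = 104*sqrt(104) ≈ 1060.5961


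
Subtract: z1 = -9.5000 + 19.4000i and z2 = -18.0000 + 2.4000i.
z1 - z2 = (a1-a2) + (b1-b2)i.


Real: -9.5 + 18 = 8.5
Imag: 19.4 - 2.4 = 17

8.5000 + 17.0000i


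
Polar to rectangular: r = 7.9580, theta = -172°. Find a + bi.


a = 7.9580*cos(-172°) = 7.9580*(-0.99027) = -7.8806
b = 7.9580*sin(-172°) = 7.9580*(-0.13917) = -1.1075

-7.8806 - 1.1075i


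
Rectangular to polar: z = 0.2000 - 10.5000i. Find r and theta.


r = sqrt(0.04+110.25) = sqrt(110.29) = 10.5019
theta = atan2(-10.5, 0.2) = -88.9088 degrees

r = 10.5019, theta = -88.9088 degrees


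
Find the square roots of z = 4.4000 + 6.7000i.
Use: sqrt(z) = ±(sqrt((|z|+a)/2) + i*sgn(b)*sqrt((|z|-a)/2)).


|z| = sqrt(19.36+44.89) = 8.0156
sqrt((|z|+a)/2) = sqrt((8.0156+4.4)/2) = sqrt(6.2078) = 2.4915
sqrt((|z|-a)/2) = sqrt((8.0156-4.4)/2) = sqrt(1.8078) = 1.3445

±(2.4915 + 1.3445i) i.e. 2.4915 + 1.3445i and -2.4915 - 1.3445i


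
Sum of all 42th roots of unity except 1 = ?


With w = e^(2*pi*i/42), all 42 of the 42th roots of unity w^0 = 1, w, ..., w^(41) sum to 0: 1 + w + ... + w^(41) = (1 - w^42)/(1 - w) = 0 since w^42 = 1, w ≠ 1.
Removing the root 1: w + w^2 + ... + w^(41) = 0 - 1 = -1

Sum = -1


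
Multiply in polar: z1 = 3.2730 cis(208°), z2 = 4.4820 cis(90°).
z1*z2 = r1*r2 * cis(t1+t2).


r = 3.2730 * 4.4820 = 14.6696
theta = 208° + 90° = 298° = 298° (mod 360)

14.6696 cis(298°)


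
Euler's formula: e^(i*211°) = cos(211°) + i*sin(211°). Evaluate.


cos(211°) = -0.8572
sin(211°) = -0.5150

e^(i*211°) = -0.8572 - 0.5150i


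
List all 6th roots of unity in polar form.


The 6th roots of unity are cis(360k/6°) for k=0..5
Angle step = 360/6 = 60°
Primitive root: cis(60°)
Primitive root = 0.5000 + 0.8660i

6 roots at angles: 0°, 60°, 120°, 180°, 240°, 300°


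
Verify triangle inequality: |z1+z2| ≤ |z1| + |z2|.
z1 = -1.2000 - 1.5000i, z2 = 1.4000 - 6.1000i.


|z1| = sqrt((-1.2)^2 + (-1.5)^2) = sqrt(3.69) = 1.9209
|z2| = sqrt(1.4^2 + (-6.1)^2) = sqrt(39.17) = 6.2586
z1+z2 = 0.2000 - 7.6000i
|z1+z2| = sqrt(57.8) = 7.6026
|z1|+|z2| = 1.9209 + 6.2586 = 8.1795

|z1+z2| = 7.6026 ≤ |z1|+|z2| = 8.1795 (verified)


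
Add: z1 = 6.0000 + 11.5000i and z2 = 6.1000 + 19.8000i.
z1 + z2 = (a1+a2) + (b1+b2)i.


Real: 6 + 6.1 = 12.1
Imag: 11.5 + 19.8 = 31.3

12.1000 + 31.3000i


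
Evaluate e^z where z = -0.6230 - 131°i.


e^-0.6230 = 0.5363
cos(-131°) = -0.6561
sin(-131°) = -0.75471
Real = 0.5363*(-0.6561) = -0.3519
Imag = 0.5363*(-0.75471) = -0.4048

-0.3519 - 0.4048i


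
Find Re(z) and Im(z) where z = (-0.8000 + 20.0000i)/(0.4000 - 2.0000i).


Multiply by conjugate: (-0.8000 + 20.0000i)(0.4000 + 2.0000i) / (0.4^2 + (-2)^2)
Numerator real = -0.8*0.4 + 20*(-2) = -40.32
Numerator imag = 20*0.4 - (-0.8)*(-2) = 6.4
Denominator = 4.16
Re(z) = -40.32/4.16 = -9.6923
Im(z) = 6.4/4.16 = 1.5385

Re(z) = -9.6923, Im(z) = 1.5385


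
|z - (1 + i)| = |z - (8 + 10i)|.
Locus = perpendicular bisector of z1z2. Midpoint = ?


Equal distances means the locus is the perpendicular bisector of z1 and z2.
Midpoint = ((1+8)/2, (1+10)/2) = (4.5000, 5.5000)

Perpendicular bisector through (4.5000, 5.5000)


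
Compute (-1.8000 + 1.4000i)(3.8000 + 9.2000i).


Real = -1.8*3.8 - 1.4*9.2 = -6.84 - 12.88 = -19.72
Imag = -1.8*9.2 + 3.8*1.4 = -16.56 + 5.32 = -11.24

-19.7200 - 11.2400i


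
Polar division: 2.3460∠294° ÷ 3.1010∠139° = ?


r = 2.3460 / 3.1010 = 0.7565
theta = 294° - 139° = 155° = 155° (mod 360)

0.7565 cis(155°)


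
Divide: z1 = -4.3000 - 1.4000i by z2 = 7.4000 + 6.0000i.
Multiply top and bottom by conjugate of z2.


Conjugate of z2 = 7.4000 - 6.0000i
Numerator: (-4.3000 - 1.4000i)(7.4000 - 6.0000i) = -40.2200 + 15.4400i
Denominator: 7.4^2 + 6^2 = 90.76
Result = (-40.2200 + 15.4400i)/90.76

-0.4431 + 0.1701i


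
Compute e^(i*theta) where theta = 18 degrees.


cos(18°) = 0.9511
sin(18°) = 0.3090

e^(i*18°) = 0.9511 + 0.3090i


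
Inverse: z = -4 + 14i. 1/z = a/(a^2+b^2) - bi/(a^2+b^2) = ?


|z|^2 = 16+196 = 212
1/z = (-4 - 14i)/212

1/z = -0.0189 - 0.0660i


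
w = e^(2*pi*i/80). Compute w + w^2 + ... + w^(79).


With w = e^(2*pi*i/80), all 80 of the 80th roots of unity w^0 = 1, w, ..., w^(79) sum to 0: 1 + w + ... + w^(79) = (1 - w^80)/(1 - w) = 0 since w^80 = 1, w ≠ 1.
Removing the root 1: w + w^2 + ... + w^(79) = 0 - 1 = -1

Sum = -1


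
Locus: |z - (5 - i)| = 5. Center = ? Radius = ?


|z - z0| = r is a circle with center z0 and radius r.
Center = (5, -1), radius = 5

Circle with center (5, -1) and radius 5


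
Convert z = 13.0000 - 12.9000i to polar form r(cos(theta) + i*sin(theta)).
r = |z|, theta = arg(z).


r = sqrt(169+166.41) = sqrt(335.41) = 18.3142
theta = atan2(-12.9, 13) = -44.7788 degrees

r = 18.3142, theta = -44.7788 degrees


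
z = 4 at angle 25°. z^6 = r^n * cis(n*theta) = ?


r^6 = 4^6 = 4096
n*theta = 6*25° = 150° = 150° (mod 360)
a = 4096*cos(150°) = -3547.2401
b = 4096*sin(150°) = 2048.0000

4096 cis(150°) = -3547.2401 + 2048.0000i


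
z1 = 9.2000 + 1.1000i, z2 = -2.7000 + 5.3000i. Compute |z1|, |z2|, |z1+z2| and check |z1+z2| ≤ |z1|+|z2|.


|z1| = sqrt(9.2^2 + 1.1^2) = sqrt(85.85) = 9.2655
|z2| = sqrt((-2.7)^2 + 5.3^2) = sqrt(35.38) = 5.9481
z1+z2 = 6.5000 + 6.4000i
|z1+z2| = sqrt(83.21) = 9.1220
|z1|+|z2| = 9.2655 + 5.9481 = 15.2136

|z1+z2| = 9.1220 ≤ |z1|+|z2| = 15.2136 (verified)


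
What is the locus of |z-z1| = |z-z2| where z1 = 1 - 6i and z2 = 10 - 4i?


Equal distances means the locus is the perpendicular bisector of z1 and z2.
Midpoint = ((1+10)/2, (-6+(-4))/2) = (5.5000, -5.0000)

Perpendicular bisector through (5.5000, -5.0000)


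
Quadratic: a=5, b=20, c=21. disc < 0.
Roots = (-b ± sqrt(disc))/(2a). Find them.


disc = 20^2 - 4*5*21 = 400 - 420 = -20
sqrt(|disc|) = sqrt(20) = 4.4721
Real part = -20/(2*5) = -2.0000
Imag part = 4.4721/(2*5) = 0.4472

-2.0000 ± 0.4472i


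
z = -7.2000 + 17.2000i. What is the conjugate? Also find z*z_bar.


z_bar = -7.2000 - 17.2000i
z*z_bar = (-7.2)^2 + 17.2^2 = 51.84 + 295.84 = 347.68

z_bar = -7.2000 - 17.2000i, z*z_bar = 347.68


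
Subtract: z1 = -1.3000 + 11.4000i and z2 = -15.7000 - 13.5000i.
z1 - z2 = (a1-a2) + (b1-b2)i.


Real: -1.3 + 15.7 = 14.4
Imag: 11.4 + 13.5 = 24.9

14.4000 + 24.9000i


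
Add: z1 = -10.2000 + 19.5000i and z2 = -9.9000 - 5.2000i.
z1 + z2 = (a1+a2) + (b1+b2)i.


Real: -10.2 - 9.9 = -20.1
Imag: 19.5 - 5.2 = 14.3

-20.1000 + 14.3000i


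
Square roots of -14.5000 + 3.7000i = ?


|z| = sqrt(210.25+13.69) = 14.9646
sqrt((|z|+a)/2) = sqrt((14.9646+(-14.5))/2) = sqrt(0.2323) = 0.4820
sqrt((|z|-a)/2) = sqrt((14.9646-(-14.5))/2) = sqrt(14.7323) = 3.8383

±(0.4820 + 3.8383i) i.e. 0.4820 + 3.8383i and -0.4820 - 3.8383i


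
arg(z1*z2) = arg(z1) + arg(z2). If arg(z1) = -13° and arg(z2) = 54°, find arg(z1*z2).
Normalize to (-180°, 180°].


arg(z1*z2) = -13° + 54° = 41°
Normalized to (-180°, 180°]: 41°

41°


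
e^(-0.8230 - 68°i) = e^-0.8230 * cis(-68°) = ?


e^-0.8230 = 0.4391
cos(-68°) = 0.3746
sin(-68°) = -0.9272
Real = 0.4391*0.3746 = 0.1645
Imag = 0.4391*(-0.9272) = -0.4071

0.1645 - 0.4071i


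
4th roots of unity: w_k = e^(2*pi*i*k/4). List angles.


The 4th roots of unity are cis(360k/4°) for k=0..3
Angle step = 360/4 = 90°
Primitive root: cis(90°)
Primitive root = 0 + 1.0000i

4 roots at angles: 0°, 90°, 180°, 270°


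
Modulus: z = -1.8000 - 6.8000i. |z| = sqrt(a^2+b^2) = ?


|z| = sqrt((-1.8)^2 + (-6.8)^2) = sqrt(3.24 + 46.24) = sqrt(49.48) = 7.0342

|z| = 7.0342


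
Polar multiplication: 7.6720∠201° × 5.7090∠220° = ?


r = 7.6720 * 5.7090 = 43.7994
theta = 201° + 220° = 421° = 61° (mod 360)

43.7994 cis(61°)


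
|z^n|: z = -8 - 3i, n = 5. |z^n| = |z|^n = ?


|z| = sqrt(64+9) = sqrt(73) = 8.5440
|z^5| = |z|^5 = (sqrt(73))^5 = 73^2 * sqrt(73) = 5329*sqrt(73)

|z^5| = 5329*sqrt(73) ≈ 45530.9960


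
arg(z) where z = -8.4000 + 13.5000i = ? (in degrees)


Re = -8.4, Im = 13.5
arg = atan2(13.5, -8.4) = 121.8908 degrees

arg(z) = 121.8908 degrees


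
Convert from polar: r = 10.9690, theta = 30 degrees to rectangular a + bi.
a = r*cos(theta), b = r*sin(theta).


a = 10.9690*cos(30°) = 10.9690*0.866025 = 9.4994
b = 10.9690*sin(30°) = 10.9690*0.5 = 5.4845

9.4994 + 5.4845i


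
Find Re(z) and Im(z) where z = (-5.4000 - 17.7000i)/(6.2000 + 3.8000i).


Multiply by conjugate: (-5.4000 - 17.7000i)(6.2000 - 3.8000i) / (6.2^2 + 3.8^2)
Numerator real = -5.4*6.2 - (17.7)*3.8 = -100.74
Numerator imag = -17.7*6.2 - (-5.4)*3.8 = -89.22
Denominator = 52.88
Re(z) = -100.74/52.88 = -1.9051
Im(z) = -89.22/52.88 = -1.6872

Re(z) = -1.9051, Im(z) = -1.6872


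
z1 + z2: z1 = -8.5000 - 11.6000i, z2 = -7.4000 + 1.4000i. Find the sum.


Real: -8.5 - 7.4 = -15.9
Imag: -11.6 + 1.4 = -10.2

-15.9000 - 10.2000i


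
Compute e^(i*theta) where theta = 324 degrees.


cos(324°) = 0.8090
sin(324°) = -0.5878

e^(i*324°) = 0.8090 - 0.5878i


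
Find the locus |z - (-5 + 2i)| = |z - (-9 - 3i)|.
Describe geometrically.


Equal distances means the locus is the perpendicular bisector of z1 and z2.
Midpoint = ((-5+(-9))/2, (2+(-3))/2) = (-7.0000, -0.5000)

Perpendicular bisector through (-7.0000, -0.5000)


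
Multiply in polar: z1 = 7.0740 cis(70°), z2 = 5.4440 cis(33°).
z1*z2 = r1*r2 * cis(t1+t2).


r = 7.0740 * 5.4440 = 38.5109
theta = 70° + 33° = 103° = 103° (mod 360)

38.5109 cis(103°)


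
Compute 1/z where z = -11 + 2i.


|z|^2 = 121+4 = 125
1/z = (-11 - 2i)/125

1/z = -0.0880 - 0.0160i


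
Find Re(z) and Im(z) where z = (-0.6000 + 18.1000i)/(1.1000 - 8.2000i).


Multiply by conjugate: (-0.6000 + 18.1000i)(1.1000 + 8.2000i) / (1.1^2 + (-8.2)^2)
Numerator real = -0.6*1.1 + 18.1*(-8.2) = -149.08
Numerator imag = 18.1*1.1 - (-0.6)*(-8.2) = 14.99
Denominator = 68.45
Re(z) = -149.08/68.45 = -2.1779
Im(z) = 14.99/68.45 = 0.2190

Re(z) = -2.1779, Im(z) = 0.2190


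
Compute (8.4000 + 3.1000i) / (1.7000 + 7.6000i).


Conjugate of z2 = 1.7000 - 7.6000i
Numerator: (8.4000 + 3.1000i)(1.7000 - 7.6000i) = 37.8400 - 58.5700i
Denominator: 1.7^2 + 7.6^2 = 60.65
Result = (37.8400 - 58.5700i)/60.65

0.6239 - 0.9657i


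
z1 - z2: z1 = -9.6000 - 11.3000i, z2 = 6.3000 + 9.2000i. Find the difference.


Real: -9.6 - 6.3 = -15.9
Imag: -11.3 - 9.2 = -20.5

-15.9000 - 20.5000i


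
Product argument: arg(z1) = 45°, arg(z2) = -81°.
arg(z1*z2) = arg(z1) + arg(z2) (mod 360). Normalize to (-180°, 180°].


arg(z1*z2) = 45° - 81° = -36°
Normalized to (-180°, 180°]: -36°

-36°


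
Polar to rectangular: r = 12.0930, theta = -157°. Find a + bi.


a = 12.0930*cos(-157°) = 12.0930*(-0.920505) = -11.1317
b = 12.0930*sin(-157°) = 12.0930*(-0.39073) = -4.7251

-11.1317 - 4.7251i


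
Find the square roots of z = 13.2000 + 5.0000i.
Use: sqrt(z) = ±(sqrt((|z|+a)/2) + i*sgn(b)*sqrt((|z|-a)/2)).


|z| = sqrt(174.24+25) = 14.1152
sqrt((|z|+a)/2) = sqrt((14.1152+13.2)/2) = sqrt(13.6576) = 3.6956
sqrt((|z|-a)/2) = sqrt((14.1152-13.2)/2) = sqrt(0.4576) = 0.6765

±(3.6956 + 0.6765i) i.e. 3.6956 + 0.6765i and -3.6956 - 0.6765i


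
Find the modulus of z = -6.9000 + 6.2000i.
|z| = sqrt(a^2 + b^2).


|z| = sqrt((-6.9)^2 + 6.2^2) = sqrt(47.61 + 38.44) = sqrt(86.05) = 9.2763

|z| = 9.2763


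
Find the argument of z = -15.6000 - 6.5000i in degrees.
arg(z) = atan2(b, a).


Re = -15.6, Im = -6.5
arg = atan2(-6.5, -15.6) = -157.3801 degrees

arg(z) = -157.3801 degrees


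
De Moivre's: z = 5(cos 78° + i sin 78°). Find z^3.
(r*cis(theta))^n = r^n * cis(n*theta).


r^3 = 5^3 = 125
n*theta = 3*78° = 234° = 234° (mod 360)
a = 125*cos(234°) = -73.4732
b = 125*sin(234°) = -101.1271

125 cis(234°) = -73.4732 - 101.1271i


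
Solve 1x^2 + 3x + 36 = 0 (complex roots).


disc = 3^2 - 4*1*36 = 9 - 144 = -135
sqrt(|disc|) = sqrt(135) = 11.6190
Real part = -3/(2*1) = -1.5000
Imag part = 11.6190/(2*1) = 5.8095

-1.5000 ± 5.8095i


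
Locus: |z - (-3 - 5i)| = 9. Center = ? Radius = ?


|z - z0| = r is a circle with center z0 and radius r.
Center = (-3, -5), radius = 9

Circle with center (-3, -5) and radius 9


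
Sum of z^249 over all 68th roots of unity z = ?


The roots are w_k = w^k with w = e^(2*pi*i/68), and (w^k)^249 = (w^249)^k.
So S = 1 + u + u^2 + ... + u^(67) with u = w^249.
249 = 3*68 + 45, so 249 is not a multiple of 68: u = (w^68)^3 * w^45 = w^45 ≠ 1 (w is a primitive 68th root), while u^68 = (w^68)^249 = 1.
Geometric series: S = (1 - u^68)/(1 - u) = (1 - 1)/(1 - u) = 0

S = 0


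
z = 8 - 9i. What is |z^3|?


|z| = sqrt(64+81) = sqrt(145) = 12.0416
|z^3| = |z|^3 = (sqrt(145))^3 = 145*sqrt(145)

|z^3| = 145*sqrt(145) ≈ 1746.0312


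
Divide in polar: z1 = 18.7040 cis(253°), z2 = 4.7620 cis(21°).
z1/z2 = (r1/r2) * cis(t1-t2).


r = 18.7040 / 4.7620 = 3.9278
theta = 253° - 21° = 232° = 232° (mod 360)

3.9278 cis(232°)


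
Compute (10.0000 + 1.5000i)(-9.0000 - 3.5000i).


Real = 10*(-9) - 1.5*(-3.5) = -90 - (-5.25) = -84.75
Imag = 10*(-3.5) - (9)*1.5 = -35 - (13.5) = -48.5

-84.7500 - 48.5000i


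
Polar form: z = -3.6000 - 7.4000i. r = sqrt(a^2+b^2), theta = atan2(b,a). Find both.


r = sqrt(12.96+54.76) = sqrt(67.72) = 8.2292
theta = atan2(-7.4, -3.6) = -115.9423 degrees

r = 8.2292, theta = -115.9423 degrees


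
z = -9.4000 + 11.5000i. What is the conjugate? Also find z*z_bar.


z_bar = -9.4000 - 11.5000i
z*z_bar = (-9.4)^2 + 11.5^2 = 88.36 + 132.25 = 220.61

z_bar = -9.4000 - 11.5000i, z*z_bar = 220.61


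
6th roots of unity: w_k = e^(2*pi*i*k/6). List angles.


The 6th roots of unity are cis(360k/6°) for k=0..5
Angle step = 360/6 = 60°
Primitive root: cis(60°)
Primitive root = 0.5000 + 0.8660i

6 roots at angles: 0°, 60°, 120°, 180°, 240°, 300°


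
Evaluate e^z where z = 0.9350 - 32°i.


e^0.9350 = 2.5472
cos(-32°) = 0.84805
sin(-32°) = -0.5299
Real = 2.5472*0.84805 = 2.1602
Imag = 2.5472*(-0.5299) = -1.3498

2.1602 - 1.3498i


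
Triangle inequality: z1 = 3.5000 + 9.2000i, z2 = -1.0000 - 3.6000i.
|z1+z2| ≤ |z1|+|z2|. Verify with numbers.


|z1| = sqrt(3.5^2 + 9.2^2) = sqrt(96.89) = 9.8433
|z2| = sqrt((-1)^2 + (-3.6)^2) = sqrt(13.96) = 3.7363
z1+z2 = 2.5000 + 5.6000i
|z1+z2| = sqrt(37.61) = 6.1327
|z1|+|z2| = 9.8433 + 3.7363 = 13.5796

|z1+z2| = 6.1327 ≤ |z1|+|z2| = 13.5796 (verified)


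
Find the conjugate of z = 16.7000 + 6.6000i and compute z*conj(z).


z_bar = 16.7000 - 6.6000i
z*z_bar = 16.7^2 + 6.6^2 = 278.89 + 43.56 = 322.45

z_bar = 16.7000 - 6.6000i, z*z_bar = 322.45


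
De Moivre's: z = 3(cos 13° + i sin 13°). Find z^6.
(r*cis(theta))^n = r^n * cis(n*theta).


r^6 = 3^6 = 729
n*theta = 6*13° = 78° = 78° (mod 360)
a = 729*cos(78°) = 151.5676
b = 729*sin(78°) = 713.0696

729 cis(78°) = 151.5676 + 713.0696i


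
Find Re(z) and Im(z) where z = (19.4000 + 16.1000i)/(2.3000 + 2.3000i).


Multiply by conjugate: (19.4000 + 16.1000i)(2.3000 - 2.3000i) / (2.3^2 + 2.3^2)
Numerator real = 19.4*2.3 + 16.1*2.3 = 81.65
Numerator imag = 16.1*2.3 - 19.4*2.3 = -7.59
Denominator = 10.58
Re(z) = 81.65/10.58 = 7.7174
Im(z) = -7.59/10.58 = -0.7174

Re(z) = 7.7174, Im(z) = -0.7174


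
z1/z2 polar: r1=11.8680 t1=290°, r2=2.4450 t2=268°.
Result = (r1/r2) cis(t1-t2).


r = 11.8680 / 2.4450 = 4.8540
theta = 290° - 268° = 22° = 22° (mod 360)

4.8540 cis(22°)


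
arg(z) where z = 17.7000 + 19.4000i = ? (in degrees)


Re = 17.7, Im = 19.4
arg = atan2(19.4, 17.7) = 47.6236 degrees

arg(z) = 47.6236 degrees


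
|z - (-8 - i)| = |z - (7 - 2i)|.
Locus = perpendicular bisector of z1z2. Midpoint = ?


Equal distances means the locus is the perpendicular bisector of z1 and z2.
Midpoint = ((-8+7)/2, (-1+(-2))/2) = (-0.5000, -1.5000)

Perpendicular bisector through (-0.5000, -1.5000)


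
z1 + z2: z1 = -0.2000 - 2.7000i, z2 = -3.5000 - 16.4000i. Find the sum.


Real: -0.2 - 3.5 = -3.7
Imag: -2.7 - 16.4 = -19.1

-3.7000 - 19.1000i


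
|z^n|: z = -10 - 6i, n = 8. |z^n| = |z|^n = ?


|z| = sqrt(100+36) = sqrt(136) = 11.6619
|z^8| = |z|^8 = (sqrt(136))^8 = 136^4 = 342102016

|z^8| = 342102016


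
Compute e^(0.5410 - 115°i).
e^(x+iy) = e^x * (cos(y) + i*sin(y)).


e^0.5410 = 1.7177
cos(-115°) = -0.4226
sin(-115°) = -0.9063
Real = 1.7177*(-0.4226) = -0.7259
Imag = 1.7177*(-0.9063) = -1.5568

-0.7259 - 1.5568i


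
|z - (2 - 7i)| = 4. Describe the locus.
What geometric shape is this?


|z - z0| = r is a circle with center z0 and radius r.
Center = (2, -7), radius = 4

Circle with center (2, -7) and radius 4


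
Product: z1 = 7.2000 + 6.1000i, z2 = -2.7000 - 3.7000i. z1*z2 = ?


Real = 7.2*(-2.7) - 6.1*(-3.7) = -19.44 - (-22.57) = 3.13
Imag = 7.2*(-3.7) - (2.7)*6.1 = -26.64 - (16.47) = -43.11

3.1300 - 43.1100i


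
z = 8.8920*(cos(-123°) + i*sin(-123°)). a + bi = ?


a = 8.8920*cos(-123°) = 8.8920*(-0.54464) = -4.8429
b = 8.8920*sin(-123°) = 8.8920*(-0.83867) = -7.4575

-4.8429 - 7.4575i


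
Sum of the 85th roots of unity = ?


The sum of all 85th roots of unity is 0.
Geometric series: (1 - w^85)/(1 - w) = (1-1)/(1-w) = 0 since w^85 = 1, w ≠ 1.
Alternatively: coefficient of z^84 in z^85 - 1 is 0.

0


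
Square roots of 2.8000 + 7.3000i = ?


|z| = sqrt(7.84+53.29) = 7.8186
sqrt((|z|+a)/2) = sqrt((7.8186+2.8)/2) = sqrt(5.3093) = 2.3042
sqrt((|z|-a)/2) = sqrt((7.8186-2.8)/2) = sqrt(2.5093) = 1.5841

±(2.3042 + 1.5841i) i.e. 2.3042 + 1.5841i and -2.3042 - 1.5841i


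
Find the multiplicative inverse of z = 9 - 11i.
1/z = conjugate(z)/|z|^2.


|z|^2 = 81+121 = 202
1/z = (9 + 11i)/202

1/z = 0.0446 + 0.0545i


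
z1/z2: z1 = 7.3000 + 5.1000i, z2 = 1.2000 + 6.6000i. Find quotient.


Conjugate of z2 = 1.2000 - 6.6000i
Numerator: (7.3000 + 5.1000i)(1.2000 - 6.6000i) = 42.4200 - 42.0600i
Denominator: 1.2^2 + 6.6^2 = 45
Result = (42.4200 - 42.0600i)/45

0.9427 - 0.9347i


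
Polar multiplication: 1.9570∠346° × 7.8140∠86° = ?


r = 1.9570 * 7.8140 = 15.2920
theta = 346° + 86° = 432° = 72° (mod 360)

15.2920 cis(72°)


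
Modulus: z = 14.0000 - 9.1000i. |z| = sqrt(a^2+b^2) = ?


|z| = sqrt(14^2 + (-9.1)^2) = sqrt(196 + 82.81) = sqrt(278.81) = 16.6976

|z| = 16.6976


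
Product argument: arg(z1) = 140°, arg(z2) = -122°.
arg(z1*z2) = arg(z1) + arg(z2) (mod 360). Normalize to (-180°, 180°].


arg(z1*z2) = 140° - 122° = 18°
Normalized to (-180°, 180°]: 18°

18°


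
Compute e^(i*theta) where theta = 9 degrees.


cos(9°) = 0.9877
sin(9°) = 0.1564

e^(i*9°) = 0.9877 + 0.1564i


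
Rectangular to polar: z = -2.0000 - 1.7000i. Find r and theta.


r = sqrt(4+2.89) = sqrt(6.89) = 2.6249
theta = atan2(-1.7, -2) = -139.6355 degrees

r = 2.6249, theta = -139.6355 degrees


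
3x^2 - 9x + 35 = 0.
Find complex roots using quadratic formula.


disc = (-9)^2 - 4*3*35 = 81 - 420 = -339
sqrt(|disc|) = sqrt(339) = 18.4120
Real part = 9/(2*3) = 1.5000
Imag part = 18.4120/(2*3) = 3.0687

1.5000 ± 3.0687i


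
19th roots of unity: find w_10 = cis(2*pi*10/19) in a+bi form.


Angle = 360*10/19 = 189.4737°
a = cos(189.4737°) = -0.9864
b = sin(189.4737°) = -0.1646

-0.9864 - 0.1646i


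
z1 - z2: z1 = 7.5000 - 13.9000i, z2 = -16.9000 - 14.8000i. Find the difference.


Real: 7.5 + 16.9 = 24.4
Imag: -13.9 + 14.8 = 0.9

24.4000 + 0.9000i


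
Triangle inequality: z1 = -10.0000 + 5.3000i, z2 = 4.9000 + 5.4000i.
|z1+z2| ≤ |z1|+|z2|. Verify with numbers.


|z1| = sqrt((-10)^2 + 5.3^2) = sqrt(128.09) = 11.3177
|z2| = sqrt(4.9^2 + 5.4^2) = sqrt(53.17) = 7.2918
z1+z2 = -5.1000 + 10.7000i
|z1+z2| = sqrt(140.5) = 11.8533
|z1|+|z2| = 11.3177 + 7.2918 = 18.6095

|z1+z2| = 11.8533 ≤ |z1|+|z2| = 18.6095 (verified)


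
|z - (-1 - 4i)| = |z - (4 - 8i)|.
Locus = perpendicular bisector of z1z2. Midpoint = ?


Equal distances means the locus is the perpendicular bisector of z1 and z2.
Midpoint = ((-1+4)/2, (-4+(-8))/2) = (1.5000, -6.0000)

Perpendicular bisector through (1.5000, -6.0000)


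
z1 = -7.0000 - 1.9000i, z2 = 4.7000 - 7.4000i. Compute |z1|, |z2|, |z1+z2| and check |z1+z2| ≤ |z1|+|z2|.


|z1| = sqrt((-7)^2 + (-1.9)^2) = sqrt(52.61) = 7.2533
|z2| = sqrt(4.7^2 + (-7.4)^2) = sqrt(76.85) = 8.7664
z1+z2 = -2.3000 - 9.3000i
|z1+z2| = sqrt(91.78) = 9.5802
|z1|+|z2| = 7.2533 + 8.7664 = 16.0197

|z1+z2| = 9.5802 ≤ |z1|+|z2| = 16.0197 (verified)


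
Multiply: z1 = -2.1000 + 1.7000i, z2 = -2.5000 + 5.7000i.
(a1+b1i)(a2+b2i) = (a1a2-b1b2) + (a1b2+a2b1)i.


Real = -2.1*(-2.5) - 1.7*5.7 = 5.25 - 9.69 = -4.44
Imag = -2.1*5.7 - (2.5)*1.7 = -11.97 - (4.25) = -16.22

-4.4400 - 16.2200i


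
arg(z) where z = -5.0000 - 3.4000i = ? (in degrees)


Re = -5, Im = -3.4
arg = atan2(-3.4, -5) = -145.7843 degrees

arg(z) = -145.7843 degrees


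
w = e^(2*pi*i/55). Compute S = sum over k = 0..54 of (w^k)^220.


The roots are w_k = w^k with w = e^(2*pi*i/55), and (w^k)^220 = (w^220)^k.
So S = 1 + u + u^2 + ... + u^(54) with u = w^220.
220 = 4*55 + 0, so 220 is a multiple of 55 and u = (w^55)^4 = 1.
Every one of the 55 terms equals 1: S = 55

S = 55


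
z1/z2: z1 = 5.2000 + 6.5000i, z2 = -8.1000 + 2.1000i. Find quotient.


Conjugate of z2 = -8.1000 - 2.1000i
Numerator: (5.2000 + 6.5000i)(-8.1000 - 2.1000i) = -28.4700 - 63.5700i
Denominator: (-8.1)^2 + 2.1^2 = 70.02
Result = (-28.4700 - 63.5700i)/70.02

-0.4066 - 0.9079i


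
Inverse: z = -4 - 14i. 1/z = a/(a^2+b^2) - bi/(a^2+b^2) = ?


|z|^2 = 16+196 = 212
1/z = (-4 + 14i)/212

1/z = -0.0189 + 0.0660i


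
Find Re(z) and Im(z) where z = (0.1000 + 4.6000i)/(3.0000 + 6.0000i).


Multiply by conjugate: (0.1000 + 4.6000i)(3.0000 - 6.0000i) / (3^2 + 6^2)
Numerator real = 0.1*3 + 4.6*6 = 27.9
Numerator imag = 4.6*3 - 0.1*6 = 13.2
Denominator = 45
Re(z) = 27.9/45 = 0.6200
Im(z) = 13.2/45 = 0.2933

Re(z) = 0.6200, Im(z) = 0.2933


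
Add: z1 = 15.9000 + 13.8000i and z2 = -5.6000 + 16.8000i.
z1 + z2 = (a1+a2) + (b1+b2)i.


Real: 15.9 - 5.6 = 10.3
Imag: 13.8 + 16.8 = 30.6

10.3000 + 30.6000i


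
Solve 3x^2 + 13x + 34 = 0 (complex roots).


disc = 13^2 - 4*3*34 = 169 - 408 = -239
sqrt(|disc|) = sqrt(239) = 15.4596
Real part = -13/(2*3) = -2.1667
Imag part = 15.4596/(2*3) = 2.5766

-2.1667 ± 2.5766i


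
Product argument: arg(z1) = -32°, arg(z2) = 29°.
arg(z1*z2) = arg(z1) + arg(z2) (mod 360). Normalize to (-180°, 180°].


arg(z1*z2) = -32° + 29° = -3°
Normalized to (-180°, 180°]: -3°

-3°


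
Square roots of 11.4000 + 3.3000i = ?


|z| = sqrt(129.96+10.89) = 11.8680
sqrt((|z|+a)/2) = sqrt((11.8680+11.4)/2) = sqrt(11.6340) = 3.4109
sqrt((|z|-a)/2) = sqrt((11.8680-11.4)/2) = sqrt(0.2340) = 0.4837

±(3.4109 + 0.4837i) i.e. 3.4109 + 0.4837i and -3.4109 - 0.4837i


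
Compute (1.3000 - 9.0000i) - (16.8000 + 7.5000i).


Real: 1.3 - 16.8 = -15.5
Imag: -9 - 7.5 = -16.5

-15.5000 - 16.5000i


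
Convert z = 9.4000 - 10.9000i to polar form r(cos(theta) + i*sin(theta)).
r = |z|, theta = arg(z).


r = sqrt(88.36+118.81) = sqrt(207.17) = 14.3934
theta = atan2(-10.9, 9.4) = -49.2260 degrees

r = 14.3934, theta = -49.2260 degrees


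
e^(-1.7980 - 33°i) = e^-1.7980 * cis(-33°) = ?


e^-1.7980 = 0.1656
cos(-33°) = 0.8387
sin(-33°) = -0.5446
Real = 0.1656*0.8387 = 0.1389
Imag = 0.1656*(-0.5446) = -0.0902

0.1389 - 0.0902i


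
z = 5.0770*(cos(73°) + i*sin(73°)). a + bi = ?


a = 5.0770*cos(73°) = 5.0770*0.29237 = 1.4844
b = 5.0770*sin(73°) = 5.0770*0.956305 = 4.8552

1.4844 + 4.8552i


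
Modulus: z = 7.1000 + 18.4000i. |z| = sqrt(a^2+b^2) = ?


|z| = sqrt(7.1^2 + 18.4^2) = sqrt(50.41 + 338.56) = sqrt(388.97) = 19.7223

|z| = 19.7223


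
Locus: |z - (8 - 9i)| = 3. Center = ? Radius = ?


|z - z0| = r is a circle with center z0 and radius r.
Center = (8, -9), radius = 3

Circle with center (8, -9) and radius 3


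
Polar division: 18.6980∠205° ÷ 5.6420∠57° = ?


r = 18.6980 / 5.6420 = 3.3141
theta = 205° - 57° = 148° = 148° (mod 360)

3.3141 cis(148°)


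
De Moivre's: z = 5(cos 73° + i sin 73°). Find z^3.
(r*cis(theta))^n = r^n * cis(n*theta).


r^3 = 5^3 = 125
n*theta = 3*73° = 219° = 219° (mod 360)
a = 125*cos(219°) = -97.1432
b = 125*sin(219°) = -78.6650

125 cis(219°) = -97.1432 - 78.6650i


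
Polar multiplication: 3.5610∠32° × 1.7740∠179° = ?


r = 3.5610 * 1.7740 = 6.3172
theta = 32° + 179° = 211° = 211° (mod 360)

6.3172 cis(211°)


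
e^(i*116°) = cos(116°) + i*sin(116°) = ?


cos(116°) = -0.4384
sin(116°) = 0.8988

e^(i*116°) = -0.4384 + 0.8988i


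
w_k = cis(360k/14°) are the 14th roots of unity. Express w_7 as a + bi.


Angle = 360*7/14 = 180°
a = cos(180°) = -1.0000
b = sin(180°) = 0

-1.0000 + 0i


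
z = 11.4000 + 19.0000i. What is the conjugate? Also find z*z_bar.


z_bar = 11.4000 - 19.0000i
z*z_bar = 11.4^2 + 19^2 = 129.96 + 361 = 490.96

z_bar = 11.4000 - 19.0000i, z*z_bar = 490.96


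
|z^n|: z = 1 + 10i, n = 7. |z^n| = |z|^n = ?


|z| = sqrt(1+100) = sqrt(101) = 10.0499
|z^7| = |z|^7 = (sqrt(101))^7 = 101^3 * sqrt(101) = 1030301*sqrt(101)

|z^7| = 1030301*sqrt(101) ≈ 10354396.9023


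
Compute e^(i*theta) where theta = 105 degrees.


cos(105°) = -0.2588
sin(105°) = 0.9659

e^(i*105°) = -0.2588 + 0.9659i


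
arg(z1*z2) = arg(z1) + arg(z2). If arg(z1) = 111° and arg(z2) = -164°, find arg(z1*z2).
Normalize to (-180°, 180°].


arg(z1*z2) = 111° - 164° = -53°
Normalized to (-180°, 180°]: -53°

-53°


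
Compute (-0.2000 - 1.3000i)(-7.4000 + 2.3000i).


Real = -0.2*(-7.4) - (-1.3)*2.3 = 1.48 - (-2.99) = 4.47
Imag = -0.2*2.3 - (7.4)*(-1.3) = -0.46 + 9.62 = 9.16

4.4700 + 9.1600i


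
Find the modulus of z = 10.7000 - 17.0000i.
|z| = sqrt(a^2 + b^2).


|z| = sqrt(10.7^2 + (-17)^2) = sqrt(114.49 + 289) = sqrt(403.49) = 20.0871

|z| = 20.0871


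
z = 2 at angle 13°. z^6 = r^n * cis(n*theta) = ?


r^6 = 2^6 = 64
n*theta = 6*13° = 78° = 78° (mod 360)
a = 64*cos(78°) = 13.3063
b = 64*sin(78°) = 62.6014

64 cis(78°) = 13.3063 + 62.6014i


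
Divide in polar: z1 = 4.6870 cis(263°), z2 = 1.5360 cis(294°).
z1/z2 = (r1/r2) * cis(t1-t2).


r = 4.6870 / 1.5360 = 3.0514
theta = 263° - 294° = -31° = 329° (mod 360)

3.0514 cis(329°)


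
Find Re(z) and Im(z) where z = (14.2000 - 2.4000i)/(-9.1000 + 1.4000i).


Multiply by conjugate: (14.2000 - 2.4000i)(-9.1000 - 1.4000i) / ((-9.1)^2 + 1.4^2)
Numerator real = 14.2*(-9.1) - (2.4)*1.4 = -132.58
Numerator imag = -2.4*(-9.1) - 14.2*1.4 = 1.96
Denominator = 84.77
Re(z) = -132.58/84.77 = -1.5640
Im(z) = 1.96/84.77 = 0.0231

Re(z) = -1.5640, Im(z) = 0.0231


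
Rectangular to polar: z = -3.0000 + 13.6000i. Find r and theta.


r = sqrt(9+184.96) = sqrt(193.96) = 13.9270
theta = atan2(13.6, -3) = 102.4396 degrees

r = 13.9270, theta = 102.4396 degrees


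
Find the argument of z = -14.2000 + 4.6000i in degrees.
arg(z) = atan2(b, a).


Re = -14.2, Im = 4.6
arg = atan2(4.6, -14.2) = 162.0506 degrees

arg(z) = 162.0506 degrees
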